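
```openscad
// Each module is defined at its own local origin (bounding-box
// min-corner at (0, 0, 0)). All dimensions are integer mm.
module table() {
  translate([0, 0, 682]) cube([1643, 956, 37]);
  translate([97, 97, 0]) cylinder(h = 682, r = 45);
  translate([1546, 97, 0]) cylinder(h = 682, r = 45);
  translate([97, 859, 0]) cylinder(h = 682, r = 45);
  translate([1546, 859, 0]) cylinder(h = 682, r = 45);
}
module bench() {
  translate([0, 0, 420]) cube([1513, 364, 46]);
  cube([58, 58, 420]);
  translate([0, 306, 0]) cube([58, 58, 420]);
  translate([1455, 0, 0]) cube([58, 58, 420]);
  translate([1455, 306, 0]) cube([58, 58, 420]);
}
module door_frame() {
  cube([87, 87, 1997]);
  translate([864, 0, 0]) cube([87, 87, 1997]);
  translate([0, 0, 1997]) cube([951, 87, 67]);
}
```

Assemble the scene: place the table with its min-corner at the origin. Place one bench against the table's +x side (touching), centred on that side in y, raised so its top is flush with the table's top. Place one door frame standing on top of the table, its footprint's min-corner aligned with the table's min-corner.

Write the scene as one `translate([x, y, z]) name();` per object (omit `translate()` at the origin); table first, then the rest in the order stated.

table();
translate([1643, 296, 253]) bench();
translate([0, 0, 719]) door_frame();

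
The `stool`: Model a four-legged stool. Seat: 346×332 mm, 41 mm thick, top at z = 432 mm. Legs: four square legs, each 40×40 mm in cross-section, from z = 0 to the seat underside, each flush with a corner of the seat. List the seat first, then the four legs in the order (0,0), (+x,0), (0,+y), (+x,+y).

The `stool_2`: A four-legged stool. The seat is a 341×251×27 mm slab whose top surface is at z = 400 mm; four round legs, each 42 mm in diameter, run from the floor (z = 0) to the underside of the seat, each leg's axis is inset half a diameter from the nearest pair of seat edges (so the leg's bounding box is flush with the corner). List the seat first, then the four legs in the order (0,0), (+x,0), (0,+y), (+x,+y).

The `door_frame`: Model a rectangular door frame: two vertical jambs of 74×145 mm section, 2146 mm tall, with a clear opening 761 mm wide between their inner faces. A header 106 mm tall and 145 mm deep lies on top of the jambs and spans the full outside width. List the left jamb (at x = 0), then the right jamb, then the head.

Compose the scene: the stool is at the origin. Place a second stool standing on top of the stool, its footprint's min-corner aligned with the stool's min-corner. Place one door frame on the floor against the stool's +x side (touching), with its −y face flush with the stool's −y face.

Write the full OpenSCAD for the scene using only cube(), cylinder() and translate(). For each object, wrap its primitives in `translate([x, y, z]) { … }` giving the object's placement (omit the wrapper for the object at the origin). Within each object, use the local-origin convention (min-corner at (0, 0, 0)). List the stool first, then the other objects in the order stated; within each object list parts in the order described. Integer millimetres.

translate([0, 0, 391]) cube([346, 332, 41]);
cube([40, 40, 391]);
translate([306, 0, 0]) cube([40, 40, 391]);
translate([0, 292, 0]) cube([40, 40, 391]);
translate([306, 292, 0]) cube([40, 40, 391]);
translate([0, 0, 432]) {
  translate([0, 0, 373]) cube([341, 251, 27]);
  translate([21, 21, 0]) cylinder(h = 373, r = 21);
  translate([320, 21, 0]) cylinder(h = 373, r = 21);
  translate([21, 230, 0]) cylinder(h = 373, r = 21);
  translate([320, 230, 0]) cylinder(h = 373, r = 21);
}
translate([346, 0, 0]) {
  cube([74, 145, 2146]);
  translate([835, 0, 0]) cube([74, 145, 2146]);
  translate([0, 0, 2146]) cube([909, 145, 106]);
}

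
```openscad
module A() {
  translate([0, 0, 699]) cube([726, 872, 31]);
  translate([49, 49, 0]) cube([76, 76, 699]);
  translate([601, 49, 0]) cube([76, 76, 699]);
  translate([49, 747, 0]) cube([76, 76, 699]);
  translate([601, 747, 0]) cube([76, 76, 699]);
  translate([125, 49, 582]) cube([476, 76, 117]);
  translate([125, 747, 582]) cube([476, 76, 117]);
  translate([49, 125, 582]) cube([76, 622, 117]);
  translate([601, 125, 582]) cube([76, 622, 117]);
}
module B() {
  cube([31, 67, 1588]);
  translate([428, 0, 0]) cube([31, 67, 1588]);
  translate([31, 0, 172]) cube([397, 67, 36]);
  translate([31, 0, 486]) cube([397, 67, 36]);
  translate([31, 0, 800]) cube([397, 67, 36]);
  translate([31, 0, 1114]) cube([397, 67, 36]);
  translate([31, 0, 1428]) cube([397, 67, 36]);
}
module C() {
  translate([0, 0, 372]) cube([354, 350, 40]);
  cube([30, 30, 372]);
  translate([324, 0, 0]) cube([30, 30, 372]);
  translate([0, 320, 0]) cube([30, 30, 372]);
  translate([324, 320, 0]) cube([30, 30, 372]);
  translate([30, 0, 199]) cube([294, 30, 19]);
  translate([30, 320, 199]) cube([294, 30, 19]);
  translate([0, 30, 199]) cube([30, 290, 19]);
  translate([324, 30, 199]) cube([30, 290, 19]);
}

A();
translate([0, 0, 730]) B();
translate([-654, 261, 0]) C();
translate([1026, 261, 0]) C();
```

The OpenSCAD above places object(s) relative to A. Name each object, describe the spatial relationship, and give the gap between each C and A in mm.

Each stool's nearest face is 300 mm from the table's bounding box.

A is a table. B is a ladder. C is a stool. The ladder is on top of the table. Two stools sit around the table at the −x, +x sides. The gap between each stool and the table is 300 mm.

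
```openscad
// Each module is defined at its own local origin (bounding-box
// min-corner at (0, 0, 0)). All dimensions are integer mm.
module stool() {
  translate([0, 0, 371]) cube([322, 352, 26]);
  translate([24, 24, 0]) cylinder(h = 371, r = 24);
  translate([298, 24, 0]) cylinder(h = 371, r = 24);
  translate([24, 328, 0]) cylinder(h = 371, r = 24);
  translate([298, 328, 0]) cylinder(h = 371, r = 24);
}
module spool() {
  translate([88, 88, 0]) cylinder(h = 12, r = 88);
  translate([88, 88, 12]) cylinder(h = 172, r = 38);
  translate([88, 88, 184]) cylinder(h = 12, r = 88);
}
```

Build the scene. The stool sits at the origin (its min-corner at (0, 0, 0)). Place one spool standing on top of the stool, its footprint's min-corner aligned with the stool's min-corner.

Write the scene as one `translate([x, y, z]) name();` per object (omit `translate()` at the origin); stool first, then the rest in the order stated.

stool();
translate([0, 0, 397]) spool();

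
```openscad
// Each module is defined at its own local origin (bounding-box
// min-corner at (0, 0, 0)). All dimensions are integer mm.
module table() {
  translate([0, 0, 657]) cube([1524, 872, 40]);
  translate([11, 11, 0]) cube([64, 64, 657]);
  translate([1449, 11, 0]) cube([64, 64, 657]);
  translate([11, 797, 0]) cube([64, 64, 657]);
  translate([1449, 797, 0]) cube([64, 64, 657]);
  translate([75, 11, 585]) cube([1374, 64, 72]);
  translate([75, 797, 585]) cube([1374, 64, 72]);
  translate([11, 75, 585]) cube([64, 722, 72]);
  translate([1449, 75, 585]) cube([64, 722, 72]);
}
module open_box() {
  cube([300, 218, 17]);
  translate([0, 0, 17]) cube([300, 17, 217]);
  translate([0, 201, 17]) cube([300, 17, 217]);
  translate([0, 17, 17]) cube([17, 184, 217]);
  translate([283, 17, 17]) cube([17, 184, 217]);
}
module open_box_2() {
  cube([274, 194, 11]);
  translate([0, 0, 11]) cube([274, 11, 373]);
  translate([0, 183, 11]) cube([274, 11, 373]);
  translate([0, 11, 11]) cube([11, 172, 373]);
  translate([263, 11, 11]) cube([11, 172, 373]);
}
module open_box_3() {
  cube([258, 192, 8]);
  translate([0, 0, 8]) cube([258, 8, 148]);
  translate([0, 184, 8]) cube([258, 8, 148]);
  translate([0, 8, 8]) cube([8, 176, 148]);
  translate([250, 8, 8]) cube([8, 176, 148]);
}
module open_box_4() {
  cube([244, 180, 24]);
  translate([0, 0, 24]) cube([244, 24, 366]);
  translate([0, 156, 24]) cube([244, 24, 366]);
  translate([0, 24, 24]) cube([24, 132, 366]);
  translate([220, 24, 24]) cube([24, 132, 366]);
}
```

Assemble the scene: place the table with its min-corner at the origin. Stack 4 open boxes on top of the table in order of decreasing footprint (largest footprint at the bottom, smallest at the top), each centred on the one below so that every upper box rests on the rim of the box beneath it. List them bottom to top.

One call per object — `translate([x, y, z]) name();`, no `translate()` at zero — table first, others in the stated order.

table();
translate([612, 327, 697]) open_box();
translate([625, 339, 931]) open_box_2();
translate([633, 340, 1315]) open_box_3();
translate([640, 346, 1471]) open_box_4();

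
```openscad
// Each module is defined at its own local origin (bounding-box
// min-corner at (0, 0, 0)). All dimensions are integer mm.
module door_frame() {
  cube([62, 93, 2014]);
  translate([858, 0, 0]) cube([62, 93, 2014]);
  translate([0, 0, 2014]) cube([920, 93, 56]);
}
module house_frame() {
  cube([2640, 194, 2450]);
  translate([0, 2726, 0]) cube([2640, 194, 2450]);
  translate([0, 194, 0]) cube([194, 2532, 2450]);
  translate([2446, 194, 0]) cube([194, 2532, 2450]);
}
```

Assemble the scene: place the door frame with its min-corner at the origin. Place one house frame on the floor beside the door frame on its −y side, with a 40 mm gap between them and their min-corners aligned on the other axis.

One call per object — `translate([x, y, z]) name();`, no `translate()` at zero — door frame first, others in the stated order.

door_frame();
translate([0, -2960, 0]) house_frame();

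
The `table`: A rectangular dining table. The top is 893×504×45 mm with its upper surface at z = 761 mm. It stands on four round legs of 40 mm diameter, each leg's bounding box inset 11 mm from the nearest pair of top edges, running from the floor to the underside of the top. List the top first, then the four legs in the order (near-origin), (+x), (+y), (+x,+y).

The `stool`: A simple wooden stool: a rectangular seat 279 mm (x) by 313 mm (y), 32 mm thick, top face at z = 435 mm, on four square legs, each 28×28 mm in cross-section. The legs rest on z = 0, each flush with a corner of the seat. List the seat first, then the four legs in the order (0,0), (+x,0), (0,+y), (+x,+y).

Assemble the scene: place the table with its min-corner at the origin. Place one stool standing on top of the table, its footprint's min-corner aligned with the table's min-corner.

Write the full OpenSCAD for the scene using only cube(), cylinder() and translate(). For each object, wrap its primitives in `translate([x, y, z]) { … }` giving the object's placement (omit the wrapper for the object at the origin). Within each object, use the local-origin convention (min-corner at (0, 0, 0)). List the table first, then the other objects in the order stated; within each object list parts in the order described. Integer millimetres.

translate([0, 0, 716]) cube([893, 504, 45]);
translate([31, 31, 0]) cylinder(h = 716, r = 20);
translate([862, 31, 0]) cylinder(h = 716, r = 20);
translate([31, 473, 0]) cylinder(h = 716, r = 20);
translate([862, 473, 0]) cylinder(h = 716, r = 20);
translate([0, 0, 761]) {
  translate([0, 0, 403]) cube([279, 313, 32]);
  cube([28, 28, 403]);
  translate([251, 0, 0]) cube([28, 28, 403]);
  translate([0, 285, 0]) cube([28, 28, 403]);
  translate([251, 285, 0]) cube([28, 28, 403]);
}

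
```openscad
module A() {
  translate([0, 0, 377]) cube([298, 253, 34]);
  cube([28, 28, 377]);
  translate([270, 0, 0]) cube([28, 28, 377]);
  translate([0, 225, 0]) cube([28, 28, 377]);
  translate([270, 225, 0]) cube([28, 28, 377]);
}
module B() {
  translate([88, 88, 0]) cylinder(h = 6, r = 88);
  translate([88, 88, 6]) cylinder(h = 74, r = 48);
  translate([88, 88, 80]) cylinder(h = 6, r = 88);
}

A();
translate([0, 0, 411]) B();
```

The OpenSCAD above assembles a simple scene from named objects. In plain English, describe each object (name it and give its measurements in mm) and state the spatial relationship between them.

A is a simple wooden stool: a rectangular seat 298 mm (x) by 253 mm (y), 34 mm thick, top face at z = 411 mm, on four square legs, each 28×28 mm in cross-section. The legs rest on z = 0, each flush with a corner of the seat.

B is a spool: two coaxial disc flanges of radius 88 mm and thickness 6 mm, joined by a core cylinder of radius 48 mm and height 74 mm. The lower flange rests on z = 0 and the three cylinders share a vertical axis.

The spool is on top of the stool.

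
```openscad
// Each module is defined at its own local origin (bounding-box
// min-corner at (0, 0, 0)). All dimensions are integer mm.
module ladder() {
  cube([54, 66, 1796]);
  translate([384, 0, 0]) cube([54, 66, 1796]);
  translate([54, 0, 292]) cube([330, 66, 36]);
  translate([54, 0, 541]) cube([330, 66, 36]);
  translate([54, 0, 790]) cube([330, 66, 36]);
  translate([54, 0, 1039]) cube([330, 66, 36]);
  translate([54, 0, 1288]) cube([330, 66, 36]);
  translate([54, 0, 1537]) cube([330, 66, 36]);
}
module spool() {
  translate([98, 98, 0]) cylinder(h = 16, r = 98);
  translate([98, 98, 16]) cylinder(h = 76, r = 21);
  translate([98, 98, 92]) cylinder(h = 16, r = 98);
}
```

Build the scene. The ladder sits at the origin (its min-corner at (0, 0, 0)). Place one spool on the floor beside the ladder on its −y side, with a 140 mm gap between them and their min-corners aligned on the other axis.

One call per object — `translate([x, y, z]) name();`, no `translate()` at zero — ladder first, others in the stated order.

ladder();
translate([0, -336, 0]) spool();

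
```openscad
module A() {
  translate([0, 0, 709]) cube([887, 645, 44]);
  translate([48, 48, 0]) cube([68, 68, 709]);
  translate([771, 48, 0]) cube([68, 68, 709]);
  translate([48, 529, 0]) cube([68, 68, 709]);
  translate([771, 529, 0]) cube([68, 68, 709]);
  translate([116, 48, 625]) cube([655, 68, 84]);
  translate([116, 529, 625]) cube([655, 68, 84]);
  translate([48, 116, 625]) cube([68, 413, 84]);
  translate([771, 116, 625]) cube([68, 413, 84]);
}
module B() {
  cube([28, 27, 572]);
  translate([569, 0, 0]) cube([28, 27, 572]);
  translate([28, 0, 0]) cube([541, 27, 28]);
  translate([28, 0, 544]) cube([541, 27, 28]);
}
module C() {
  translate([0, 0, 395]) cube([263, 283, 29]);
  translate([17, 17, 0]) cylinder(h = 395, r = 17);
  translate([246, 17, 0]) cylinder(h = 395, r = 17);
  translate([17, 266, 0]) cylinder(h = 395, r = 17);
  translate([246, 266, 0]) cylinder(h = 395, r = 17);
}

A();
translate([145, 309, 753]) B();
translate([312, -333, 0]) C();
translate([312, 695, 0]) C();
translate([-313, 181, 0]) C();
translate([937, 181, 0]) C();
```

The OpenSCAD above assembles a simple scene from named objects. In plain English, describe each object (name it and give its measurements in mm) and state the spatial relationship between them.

A is a table with a 887×645 mm rectangular top, 44 mm thick, top surface at z = 753 mm, supported by four 68×68 mm square legs, each inset 48 mm from the nearest pair of top edges, running from the floor. Four apron rails, 68 mm thick and 84 mm tall, run between adjacent legs with their top edges flush with the underside of the top and their outer faces flush with the legs' outer faces.

B is a rectangular picture frame lying in the x–z plane (depth along y). The opening is 541 mm wide (x) by 516 mm tall (z), surrounded by a border 28 mm wide on all four sides. The frame is 27 mm deep and is made of two full-height vertical stiles with two horizontal rails fitted between them.

C is a simple wooden stool: a rectangular seat 263 mm (x) by 283 mm (y), 29 mm thick, top face at z = 424 mm, on four round legs, each 34 mm in diameter. The legs rest on z = 0, each leg's axis is inset half a diameter from the nearest pair of seat edges (so the leg's bounding box is flush with the corner).

The picture frame is on top of the table, centred. Four stools sit around the table at the −y, +y, −x, +x sides.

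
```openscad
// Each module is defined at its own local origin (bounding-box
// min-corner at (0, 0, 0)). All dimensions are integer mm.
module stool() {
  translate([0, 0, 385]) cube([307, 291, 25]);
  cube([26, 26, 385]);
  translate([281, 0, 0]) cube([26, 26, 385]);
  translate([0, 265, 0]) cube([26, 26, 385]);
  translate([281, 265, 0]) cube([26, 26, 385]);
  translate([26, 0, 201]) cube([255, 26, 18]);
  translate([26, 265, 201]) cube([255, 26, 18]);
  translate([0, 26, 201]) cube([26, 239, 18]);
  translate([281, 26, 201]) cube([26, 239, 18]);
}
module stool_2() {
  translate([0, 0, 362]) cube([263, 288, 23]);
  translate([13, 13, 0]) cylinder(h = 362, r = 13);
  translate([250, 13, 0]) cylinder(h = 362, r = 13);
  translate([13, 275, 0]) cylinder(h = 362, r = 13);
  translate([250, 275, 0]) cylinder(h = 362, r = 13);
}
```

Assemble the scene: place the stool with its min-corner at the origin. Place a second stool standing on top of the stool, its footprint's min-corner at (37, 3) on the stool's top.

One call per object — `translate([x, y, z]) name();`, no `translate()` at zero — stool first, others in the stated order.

stool();
translate([37, 3, 410]) stool_2();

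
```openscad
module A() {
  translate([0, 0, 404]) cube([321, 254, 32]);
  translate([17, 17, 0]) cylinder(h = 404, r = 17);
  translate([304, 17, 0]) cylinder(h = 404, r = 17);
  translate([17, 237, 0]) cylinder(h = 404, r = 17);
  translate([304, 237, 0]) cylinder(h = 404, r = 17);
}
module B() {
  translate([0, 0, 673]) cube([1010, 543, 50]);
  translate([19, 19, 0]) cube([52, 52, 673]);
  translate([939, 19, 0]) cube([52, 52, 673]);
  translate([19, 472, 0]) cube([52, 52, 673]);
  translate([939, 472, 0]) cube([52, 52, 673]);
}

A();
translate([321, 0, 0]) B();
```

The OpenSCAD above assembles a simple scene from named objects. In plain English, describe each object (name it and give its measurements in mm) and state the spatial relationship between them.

A is a four-legged stool. The seat is 321×254 mm, 32 mm thick, top at z = 436 mm. It stands on four round legs, each 34 mm in diameter, from z = 0 to the seat underside, each leg's axis is inset half a diameter from the nearest pair of seat edges (so the leg's bounding box is flush with the corner).

B is a rectangular dining table. The top is 1010×543×50 mm with its upper surface at z = 723 mm. It stands on four 52×52 mm square legs, each inset 19 mm from the nearest pair of top edges, running from the floor to the underside of the top.

The table is against the stool's +x side, with their −y faces flush.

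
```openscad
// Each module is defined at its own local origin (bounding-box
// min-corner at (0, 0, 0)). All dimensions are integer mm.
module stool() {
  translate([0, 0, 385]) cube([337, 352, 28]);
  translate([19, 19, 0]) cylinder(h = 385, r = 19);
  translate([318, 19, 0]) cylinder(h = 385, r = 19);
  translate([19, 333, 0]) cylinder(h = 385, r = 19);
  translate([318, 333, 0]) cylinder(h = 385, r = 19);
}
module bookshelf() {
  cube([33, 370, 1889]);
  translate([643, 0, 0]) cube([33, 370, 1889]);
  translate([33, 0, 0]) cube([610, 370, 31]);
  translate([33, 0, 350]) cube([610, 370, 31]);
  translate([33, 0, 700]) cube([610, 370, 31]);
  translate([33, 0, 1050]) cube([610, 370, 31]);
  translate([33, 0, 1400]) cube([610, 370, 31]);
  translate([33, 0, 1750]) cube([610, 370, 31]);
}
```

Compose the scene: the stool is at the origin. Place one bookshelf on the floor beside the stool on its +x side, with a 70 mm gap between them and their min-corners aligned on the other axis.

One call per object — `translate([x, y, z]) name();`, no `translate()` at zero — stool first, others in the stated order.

stool();
translate([407, 0, 0]) bookshelf();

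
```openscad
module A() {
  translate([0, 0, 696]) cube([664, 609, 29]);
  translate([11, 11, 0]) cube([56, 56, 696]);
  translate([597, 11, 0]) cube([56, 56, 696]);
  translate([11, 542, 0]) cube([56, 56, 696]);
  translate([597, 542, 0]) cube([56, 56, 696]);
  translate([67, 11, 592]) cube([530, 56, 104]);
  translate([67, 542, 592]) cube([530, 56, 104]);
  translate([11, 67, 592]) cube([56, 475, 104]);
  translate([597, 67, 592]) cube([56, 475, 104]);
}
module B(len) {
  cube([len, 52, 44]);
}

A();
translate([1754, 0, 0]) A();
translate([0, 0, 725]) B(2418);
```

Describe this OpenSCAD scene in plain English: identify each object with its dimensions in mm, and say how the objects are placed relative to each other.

A is a table with a 664×609 mm rectangular top, 29 mm thick, top surface at z = 725 mm, supported by four 56×56 mm square legs, each inset 11 mm from the nearest pair of top edges, running from the floor. Four apron rails, 56 mm thick and 104 mm tall, run between adjacent legs with their top edges flush with the underside of the top and their outer faces flush with the legs' outer faces.

B is a rectangular beam 2418 mm long (x), 52 mm deep (y), 44 mm thick (z).

The beam spans the tops of two tables placed 1090 mm apart, resting at z = 725 mm.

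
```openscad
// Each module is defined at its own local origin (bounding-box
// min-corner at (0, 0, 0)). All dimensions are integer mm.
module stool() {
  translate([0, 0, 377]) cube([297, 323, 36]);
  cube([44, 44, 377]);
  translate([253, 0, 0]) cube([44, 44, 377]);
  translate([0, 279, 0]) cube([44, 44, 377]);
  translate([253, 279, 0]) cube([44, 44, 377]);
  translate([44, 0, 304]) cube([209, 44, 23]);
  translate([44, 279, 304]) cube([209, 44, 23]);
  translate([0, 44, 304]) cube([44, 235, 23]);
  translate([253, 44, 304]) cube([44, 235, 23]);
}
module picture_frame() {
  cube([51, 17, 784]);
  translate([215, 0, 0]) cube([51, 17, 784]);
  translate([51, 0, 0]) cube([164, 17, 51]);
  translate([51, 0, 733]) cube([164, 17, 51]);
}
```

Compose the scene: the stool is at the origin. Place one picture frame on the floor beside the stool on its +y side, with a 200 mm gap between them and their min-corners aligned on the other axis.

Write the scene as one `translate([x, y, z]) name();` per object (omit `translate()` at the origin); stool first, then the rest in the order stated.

stool();
translate([0, 523, 0]) picture_frame();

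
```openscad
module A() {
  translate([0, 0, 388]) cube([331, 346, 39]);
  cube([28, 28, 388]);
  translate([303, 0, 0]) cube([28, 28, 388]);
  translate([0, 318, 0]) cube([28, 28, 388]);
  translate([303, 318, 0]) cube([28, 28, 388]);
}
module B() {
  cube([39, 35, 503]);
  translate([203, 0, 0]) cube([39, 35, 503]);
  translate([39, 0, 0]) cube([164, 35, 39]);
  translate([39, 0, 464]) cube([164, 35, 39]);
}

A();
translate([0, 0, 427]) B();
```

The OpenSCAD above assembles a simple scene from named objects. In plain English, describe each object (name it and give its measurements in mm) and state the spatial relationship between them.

A is a four-legged stool. The seat is 331×346 mm, 39 mm thick, top at z = 427 mm. It stands on four square legs, each 28×28 mm in cross-section, from z = 0 to the seat underside, each flush with a corner of the seat.

B is a rectangular picture frame lying in the x–z plane (depth along y). The opening is 164 mm wide (x) by 425 mm tall (z), surrounded by a border 39 mm wide on all four sides. The frame is 35 mm deep and is made of two full-height vertical stiles with two horizontal rails fitted between them.

The picture frame is on top of the stool.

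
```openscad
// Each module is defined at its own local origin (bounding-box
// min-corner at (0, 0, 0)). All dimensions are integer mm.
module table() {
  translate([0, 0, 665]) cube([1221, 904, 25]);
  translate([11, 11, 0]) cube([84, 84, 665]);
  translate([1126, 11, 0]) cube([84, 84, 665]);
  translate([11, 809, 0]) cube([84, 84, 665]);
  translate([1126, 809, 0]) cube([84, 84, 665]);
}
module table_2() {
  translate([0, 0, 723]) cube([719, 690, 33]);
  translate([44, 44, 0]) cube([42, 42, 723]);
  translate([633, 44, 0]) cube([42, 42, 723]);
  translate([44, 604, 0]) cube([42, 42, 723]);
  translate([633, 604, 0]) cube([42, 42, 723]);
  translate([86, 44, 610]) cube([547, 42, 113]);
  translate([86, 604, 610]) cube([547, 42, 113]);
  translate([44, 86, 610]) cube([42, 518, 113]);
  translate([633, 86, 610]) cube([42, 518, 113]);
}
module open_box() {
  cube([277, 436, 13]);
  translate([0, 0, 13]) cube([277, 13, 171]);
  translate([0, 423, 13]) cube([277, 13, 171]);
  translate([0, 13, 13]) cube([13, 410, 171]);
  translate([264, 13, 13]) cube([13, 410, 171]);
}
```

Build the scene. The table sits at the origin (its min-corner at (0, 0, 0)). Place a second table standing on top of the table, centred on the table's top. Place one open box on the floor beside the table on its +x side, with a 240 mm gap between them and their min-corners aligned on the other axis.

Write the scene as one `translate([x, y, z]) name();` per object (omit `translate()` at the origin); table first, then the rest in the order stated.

table();
translate([251, 107, 690]) table_2();
translate([1461, 0, 0]) open_box();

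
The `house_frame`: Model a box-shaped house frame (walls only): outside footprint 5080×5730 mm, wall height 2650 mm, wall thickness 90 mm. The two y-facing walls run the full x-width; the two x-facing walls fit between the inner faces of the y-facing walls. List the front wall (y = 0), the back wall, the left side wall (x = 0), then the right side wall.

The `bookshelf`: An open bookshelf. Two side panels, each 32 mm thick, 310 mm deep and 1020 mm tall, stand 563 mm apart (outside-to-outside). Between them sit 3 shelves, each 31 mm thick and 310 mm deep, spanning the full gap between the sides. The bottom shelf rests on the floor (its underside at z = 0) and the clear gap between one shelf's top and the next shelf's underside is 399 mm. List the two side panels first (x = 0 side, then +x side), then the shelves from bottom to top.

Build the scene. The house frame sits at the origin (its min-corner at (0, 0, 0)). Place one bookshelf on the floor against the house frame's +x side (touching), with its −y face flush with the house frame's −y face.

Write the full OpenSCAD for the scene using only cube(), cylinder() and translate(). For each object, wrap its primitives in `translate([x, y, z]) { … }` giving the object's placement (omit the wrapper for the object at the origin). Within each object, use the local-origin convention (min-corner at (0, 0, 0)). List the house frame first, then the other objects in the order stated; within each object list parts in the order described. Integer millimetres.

cube([5080, 90, 2650]);
translate([0, 5640, 0]) cube([5080, 90, 2650]);
translate([0, 90, 0]) cube([90, 5550, 2650]);
translate([4990, 90, 0]) cube([90, 5550, 2650]);
translate([5080, 0, 0]) {
  cube([32, 310, 1020]);
  translate([531, 0, 0]) cube([32, 310, 1020]);
  translate([32, 0, 0]) cube([499, 310, 31]);
  translate([32, 0, 430]) cube([499, 310, 31]);
  translate([32, 0, 860]) cube([499, 310, 31]);
}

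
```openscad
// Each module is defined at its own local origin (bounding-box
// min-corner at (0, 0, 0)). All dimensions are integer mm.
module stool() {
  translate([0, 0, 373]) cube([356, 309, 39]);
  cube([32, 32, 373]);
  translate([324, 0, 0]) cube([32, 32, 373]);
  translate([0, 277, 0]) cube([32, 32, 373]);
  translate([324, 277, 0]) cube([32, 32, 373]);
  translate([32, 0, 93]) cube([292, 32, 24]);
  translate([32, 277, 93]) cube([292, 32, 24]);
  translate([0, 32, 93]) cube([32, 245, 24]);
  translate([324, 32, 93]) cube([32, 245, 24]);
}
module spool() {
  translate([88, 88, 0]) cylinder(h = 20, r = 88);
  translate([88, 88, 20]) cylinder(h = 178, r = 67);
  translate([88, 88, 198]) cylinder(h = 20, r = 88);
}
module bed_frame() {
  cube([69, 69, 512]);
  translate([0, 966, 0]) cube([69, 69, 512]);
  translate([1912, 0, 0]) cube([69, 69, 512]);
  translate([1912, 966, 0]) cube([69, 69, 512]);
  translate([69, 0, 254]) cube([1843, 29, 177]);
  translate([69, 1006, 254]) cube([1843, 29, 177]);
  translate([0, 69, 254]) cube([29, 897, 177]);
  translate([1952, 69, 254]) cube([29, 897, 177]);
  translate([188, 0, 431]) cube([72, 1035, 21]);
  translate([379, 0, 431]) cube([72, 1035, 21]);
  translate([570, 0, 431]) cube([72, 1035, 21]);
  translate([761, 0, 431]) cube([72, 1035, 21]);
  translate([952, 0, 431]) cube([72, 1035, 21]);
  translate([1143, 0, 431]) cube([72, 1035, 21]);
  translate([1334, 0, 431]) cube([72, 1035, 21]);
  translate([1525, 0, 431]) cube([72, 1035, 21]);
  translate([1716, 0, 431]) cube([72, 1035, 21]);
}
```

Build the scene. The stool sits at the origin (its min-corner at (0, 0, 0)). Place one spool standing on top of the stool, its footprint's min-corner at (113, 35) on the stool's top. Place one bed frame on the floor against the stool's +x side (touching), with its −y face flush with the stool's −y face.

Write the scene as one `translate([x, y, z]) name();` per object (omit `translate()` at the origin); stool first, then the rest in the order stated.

stool();
translate([113, 35, 412]) spool();
translate([356, 0, 0]) bed_frame();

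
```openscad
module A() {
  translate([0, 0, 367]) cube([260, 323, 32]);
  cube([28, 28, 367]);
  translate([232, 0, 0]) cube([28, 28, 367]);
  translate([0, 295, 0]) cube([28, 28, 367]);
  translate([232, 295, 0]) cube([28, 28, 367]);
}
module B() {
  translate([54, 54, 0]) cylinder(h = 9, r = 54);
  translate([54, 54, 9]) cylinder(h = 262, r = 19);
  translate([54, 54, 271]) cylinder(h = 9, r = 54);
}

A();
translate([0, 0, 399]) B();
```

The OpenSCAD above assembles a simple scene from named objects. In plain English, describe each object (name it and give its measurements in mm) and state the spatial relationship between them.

A is a simple wooden stool: a rectangular seat 260 mm (x) by 323 mm (y), 32 mm thick, top face at z = 399 mm, on four square legs, each 28×28 mm in cross-section. The legs rest on z = 0, each flush with a corner of the seat.

B is a spool: two coaxial disc flanges of radius 54 mm and thickness 9 mm, joined by a core cylinder of radius 19 mm and height 262 mm. The lower flange rests on z = 0 and the three cylinders share a vertical axis.

The spool is on top of the stool.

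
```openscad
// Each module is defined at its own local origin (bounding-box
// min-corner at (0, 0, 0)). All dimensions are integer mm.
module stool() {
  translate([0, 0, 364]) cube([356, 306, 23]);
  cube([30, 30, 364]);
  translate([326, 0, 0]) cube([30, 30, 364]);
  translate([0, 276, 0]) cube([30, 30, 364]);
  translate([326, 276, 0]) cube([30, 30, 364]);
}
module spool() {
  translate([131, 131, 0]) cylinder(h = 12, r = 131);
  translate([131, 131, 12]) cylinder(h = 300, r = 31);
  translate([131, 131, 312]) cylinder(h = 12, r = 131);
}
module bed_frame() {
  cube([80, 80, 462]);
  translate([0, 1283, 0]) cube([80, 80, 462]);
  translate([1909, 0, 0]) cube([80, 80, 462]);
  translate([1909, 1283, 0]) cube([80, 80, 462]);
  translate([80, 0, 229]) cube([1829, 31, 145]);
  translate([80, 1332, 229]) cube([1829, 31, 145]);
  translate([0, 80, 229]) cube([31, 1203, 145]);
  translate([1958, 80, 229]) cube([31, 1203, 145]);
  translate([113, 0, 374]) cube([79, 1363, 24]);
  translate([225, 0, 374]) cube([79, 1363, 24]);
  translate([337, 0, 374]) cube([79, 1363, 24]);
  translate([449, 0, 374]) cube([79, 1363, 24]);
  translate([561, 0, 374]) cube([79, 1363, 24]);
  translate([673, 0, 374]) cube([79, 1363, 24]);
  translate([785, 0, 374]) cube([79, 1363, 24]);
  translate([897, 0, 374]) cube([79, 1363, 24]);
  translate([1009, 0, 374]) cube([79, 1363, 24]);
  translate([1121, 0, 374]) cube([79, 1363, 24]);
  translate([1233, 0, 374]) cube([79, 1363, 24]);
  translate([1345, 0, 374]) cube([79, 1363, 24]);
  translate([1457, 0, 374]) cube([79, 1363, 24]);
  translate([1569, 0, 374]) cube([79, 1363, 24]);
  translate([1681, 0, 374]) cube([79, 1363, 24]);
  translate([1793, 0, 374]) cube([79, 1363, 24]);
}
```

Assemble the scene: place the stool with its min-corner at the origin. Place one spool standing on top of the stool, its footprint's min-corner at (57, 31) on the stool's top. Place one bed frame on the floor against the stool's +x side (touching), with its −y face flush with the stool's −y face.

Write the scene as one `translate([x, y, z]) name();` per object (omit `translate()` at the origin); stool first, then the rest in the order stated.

stool();
translate([57, 31, 387]) spool();
translate([356, 0, 0]) bed_frame();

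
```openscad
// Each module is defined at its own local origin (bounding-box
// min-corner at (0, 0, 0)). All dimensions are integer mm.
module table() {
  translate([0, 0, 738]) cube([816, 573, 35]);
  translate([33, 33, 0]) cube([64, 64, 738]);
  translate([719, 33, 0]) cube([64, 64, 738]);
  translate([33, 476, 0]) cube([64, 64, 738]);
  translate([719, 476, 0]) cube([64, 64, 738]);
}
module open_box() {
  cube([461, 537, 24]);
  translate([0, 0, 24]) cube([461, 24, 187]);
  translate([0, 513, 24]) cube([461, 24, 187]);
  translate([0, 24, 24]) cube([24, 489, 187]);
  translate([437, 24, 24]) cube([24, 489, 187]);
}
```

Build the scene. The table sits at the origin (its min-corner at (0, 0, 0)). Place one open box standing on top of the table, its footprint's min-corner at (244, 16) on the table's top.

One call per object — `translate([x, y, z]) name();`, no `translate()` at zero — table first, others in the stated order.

table();
translate([244, 16, 773]) open_box();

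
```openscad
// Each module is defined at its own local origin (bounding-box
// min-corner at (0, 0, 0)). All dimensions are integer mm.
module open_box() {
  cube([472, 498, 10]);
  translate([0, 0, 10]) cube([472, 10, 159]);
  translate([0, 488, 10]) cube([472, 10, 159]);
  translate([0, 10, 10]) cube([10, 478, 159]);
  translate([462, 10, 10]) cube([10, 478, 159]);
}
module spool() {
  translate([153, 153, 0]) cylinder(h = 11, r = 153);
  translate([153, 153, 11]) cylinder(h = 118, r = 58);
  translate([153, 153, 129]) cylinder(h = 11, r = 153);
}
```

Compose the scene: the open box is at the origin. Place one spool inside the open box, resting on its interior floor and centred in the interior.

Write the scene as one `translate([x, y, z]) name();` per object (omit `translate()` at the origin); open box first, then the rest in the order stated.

open_box();
translate([83, 96, 10]) spool();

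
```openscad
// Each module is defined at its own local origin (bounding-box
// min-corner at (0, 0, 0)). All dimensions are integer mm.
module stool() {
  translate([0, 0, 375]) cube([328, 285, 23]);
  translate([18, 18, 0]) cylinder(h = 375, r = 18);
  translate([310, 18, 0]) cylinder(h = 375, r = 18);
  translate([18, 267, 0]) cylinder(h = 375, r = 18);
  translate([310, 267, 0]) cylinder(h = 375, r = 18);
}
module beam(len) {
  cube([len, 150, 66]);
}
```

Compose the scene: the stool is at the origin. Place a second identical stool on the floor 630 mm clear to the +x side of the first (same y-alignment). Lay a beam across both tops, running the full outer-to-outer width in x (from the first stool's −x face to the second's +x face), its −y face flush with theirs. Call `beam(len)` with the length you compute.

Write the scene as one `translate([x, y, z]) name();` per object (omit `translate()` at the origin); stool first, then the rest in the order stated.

stool();
translate([958, 0, 0]) stool();
translate([0, 0, 398]) beam(1286);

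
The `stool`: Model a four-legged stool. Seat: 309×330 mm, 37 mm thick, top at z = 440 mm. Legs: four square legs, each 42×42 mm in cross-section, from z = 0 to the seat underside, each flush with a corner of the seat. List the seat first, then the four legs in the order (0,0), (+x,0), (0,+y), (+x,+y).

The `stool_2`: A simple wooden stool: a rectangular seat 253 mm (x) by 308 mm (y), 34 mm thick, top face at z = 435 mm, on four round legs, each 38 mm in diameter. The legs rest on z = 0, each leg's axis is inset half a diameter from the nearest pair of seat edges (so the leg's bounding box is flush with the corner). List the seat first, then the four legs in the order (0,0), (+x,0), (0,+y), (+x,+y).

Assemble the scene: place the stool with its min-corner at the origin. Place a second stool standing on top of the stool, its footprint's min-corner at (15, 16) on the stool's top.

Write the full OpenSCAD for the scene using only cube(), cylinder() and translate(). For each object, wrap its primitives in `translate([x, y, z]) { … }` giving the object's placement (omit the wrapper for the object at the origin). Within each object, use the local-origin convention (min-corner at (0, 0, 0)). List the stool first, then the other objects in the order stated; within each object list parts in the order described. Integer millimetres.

translate([0, 0, 403]) cube([309, 330, 37]);
cube([42, 42, 403]);
translate([267, 0, 0]) cube([42, 42, 403]);
translate([0, 288, 0]) cube([42, 42, 403]);
translate([267, 288, 0]) cube([42, 42, 403]);
translate([15, 16, 440]) {
  translate([0, 0, 401]) cube([253, 308, 34]);
  translate([19, 19, 0]) cylinder(h = 401, r = 19);
  translate([234, 19, 0]) cylinder(h = 401, r = 19);
  translate([19, 289, 0]) cylinder(h = 401, r = 19);
  translate([234, 289, 0]) cylinder(h = 401, r = 19);
}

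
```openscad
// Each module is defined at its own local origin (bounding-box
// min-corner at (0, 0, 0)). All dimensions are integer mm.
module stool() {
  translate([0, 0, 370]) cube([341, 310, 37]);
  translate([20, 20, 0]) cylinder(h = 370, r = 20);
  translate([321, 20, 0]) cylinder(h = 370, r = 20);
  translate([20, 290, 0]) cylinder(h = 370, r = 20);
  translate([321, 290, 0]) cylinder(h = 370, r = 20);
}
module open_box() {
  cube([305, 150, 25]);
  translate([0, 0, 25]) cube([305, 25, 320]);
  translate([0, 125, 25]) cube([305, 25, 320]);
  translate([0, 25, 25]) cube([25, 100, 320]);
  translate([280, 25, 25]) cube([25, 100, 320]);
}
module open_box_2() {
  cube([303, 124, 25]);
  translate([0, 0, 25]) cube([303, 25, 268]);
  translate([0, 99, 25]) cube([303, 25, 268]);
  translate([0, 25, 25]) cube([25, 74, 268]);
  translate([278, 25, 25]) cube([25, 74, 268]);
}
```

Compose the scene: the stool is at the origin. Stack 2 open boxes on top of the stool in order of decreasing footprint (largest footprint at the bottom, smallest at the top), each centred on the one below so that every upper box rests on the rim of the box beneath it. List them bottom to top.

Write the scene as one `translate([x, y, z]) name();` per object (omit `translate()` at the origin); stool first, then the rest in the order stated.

stool();
translate([18, 80, 407]) open_box();
translate([19, 93, 752]) open_box_2();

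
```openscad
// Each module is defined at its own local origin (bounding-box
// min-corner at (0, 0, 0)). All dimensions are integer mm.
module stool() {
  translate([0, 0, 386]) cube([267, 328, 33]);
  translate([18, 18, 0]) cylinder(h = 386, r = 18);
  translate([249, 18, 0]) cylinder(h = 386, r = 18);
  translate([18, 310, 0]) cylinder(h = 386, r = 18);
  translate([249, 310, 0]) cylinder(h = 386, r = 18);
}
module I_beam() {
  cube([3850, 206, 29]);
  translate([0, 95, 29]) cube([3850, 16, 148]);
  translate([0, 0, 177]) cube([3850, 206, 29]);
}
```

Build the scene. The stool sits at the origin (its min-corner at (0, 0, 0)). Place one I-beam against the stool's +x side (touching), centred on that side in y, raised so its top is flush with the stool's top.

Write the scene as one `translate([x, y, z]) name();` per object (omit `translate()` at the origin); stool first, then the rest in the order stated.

stool();
translate([267, 61, 213]) I_beam();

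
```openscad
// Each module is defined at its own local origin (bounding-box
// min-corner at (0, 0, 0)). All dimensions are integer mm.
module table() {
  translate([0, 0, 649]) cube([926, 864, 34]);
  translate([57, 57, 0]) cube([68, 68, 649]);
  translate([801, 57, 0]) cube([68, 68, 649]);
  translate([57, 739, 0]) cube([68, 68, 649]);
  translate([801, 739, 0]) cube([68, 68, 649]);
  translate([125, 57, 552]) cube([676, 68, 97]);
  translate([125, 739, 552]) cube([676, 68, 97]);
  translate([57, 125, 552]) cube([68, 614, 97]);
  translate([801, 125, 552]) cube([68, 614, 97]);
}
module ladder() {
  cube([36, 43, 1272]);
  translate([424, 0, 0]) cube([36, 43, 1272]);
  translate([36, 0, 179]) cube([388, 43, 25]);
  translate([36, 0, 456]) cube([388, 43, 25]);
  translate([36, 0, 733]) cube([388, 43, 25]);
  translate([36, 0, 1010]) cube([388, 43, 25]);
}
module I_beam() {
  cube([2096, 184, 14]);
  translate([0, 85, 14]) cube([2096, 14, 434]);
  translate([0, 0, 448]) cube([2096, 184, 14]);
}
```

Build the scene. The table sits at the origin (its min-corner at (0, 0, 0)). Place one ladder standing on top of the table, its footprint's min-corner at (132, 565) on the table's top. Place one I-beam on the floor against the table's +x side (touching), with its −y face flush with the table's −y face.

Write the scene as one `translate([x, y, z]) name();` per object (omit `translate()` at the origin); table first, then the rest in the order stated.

table();
translate([132, 565, 683]) ladder();
translate([926, 0, 0]) I_beam();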